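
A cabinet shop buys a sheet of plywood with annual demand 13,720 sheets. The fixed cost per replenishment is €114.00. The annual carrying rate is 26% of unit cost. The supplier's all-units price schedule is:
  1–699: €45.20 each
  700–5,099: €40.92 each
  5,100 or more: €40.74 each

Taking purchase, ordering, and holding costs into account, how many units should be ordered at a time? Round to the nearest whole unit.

Holding cost per unit per year at price C is H = 0.26·C.
Candidates are each tier's EOQ (if it falls in that tier) and each price-break quantity.
EOQ at €45.20 = 515.9 (feasible in tier 1): TC = 13,720×€45.20 + (13,720/515.9)×114 + (515.9/2)×0.26×€45.20 = €626,207.18.
EOQ at €40.92 = 542.2 < 700, so use break Q=700: TC = 13,720×€40.92 + (13,720/700.0)×114 + (700.0/2)×0.26×€40.92 = €567,380.52.
EOQ at €40.74 = 543.4 < 5100, so use break Q=5100: TC = 13,720×€40.74 + (13,720/5100.0)×114 + (5100.0/2)×0.26×€40.74 = €586,270.10.
Lowest total cost is €567,380.52 at Q = 700.0.

Q* ≈ 700 sheets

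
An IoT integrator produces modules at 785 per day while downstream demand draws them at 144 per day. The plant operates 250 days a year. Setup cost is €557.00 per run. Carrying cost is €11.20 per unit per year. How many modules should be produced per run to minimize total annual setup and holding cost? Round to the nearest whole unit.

Annual demand D = 144 × 250 = 36,000.
Production build-up factor (1 − d/p) = 1 − 144/785 = 0.8166.
Q* = √(2DS / (H(1 − d/p))) = √(2 × 36,000 × 557 / (11.2 × 0.8166)).
= √(40,104,000 / 9.1455) ≈ 2094.067.

Q* ≈ 2,094 modules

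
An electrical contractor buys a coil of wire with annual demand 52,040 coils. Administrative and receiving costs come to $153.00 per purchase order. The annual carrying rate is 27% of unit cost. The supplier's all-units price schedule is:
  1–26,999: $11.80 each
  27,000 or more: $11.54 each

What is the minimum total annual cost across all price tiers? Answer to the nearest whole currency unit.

TC* ≈ $621,195

Holding cost per unit per year at price C is H = 0.27·C.
Candidates are each tier's EOQ (if it falls in that tier) and each price-break quantity.
EOQ at $11.80 = 2235.7 (feasible in tier 1): TC = 52,040×$11.80 + (52,040/2235.7)×153 + (2235.7/2)×0.27×$11.80 = $621,194.82.
EOQ at $11.54 = 2260.7 < 27000, so use break Q=27000: TC = 52,040×$11.54 + (52,040/27000.0)×153 + (27000.0/2)×0.27×$11.54 = $642,899.79.
Lowest total cost among the candidates is at Q = 2235.7.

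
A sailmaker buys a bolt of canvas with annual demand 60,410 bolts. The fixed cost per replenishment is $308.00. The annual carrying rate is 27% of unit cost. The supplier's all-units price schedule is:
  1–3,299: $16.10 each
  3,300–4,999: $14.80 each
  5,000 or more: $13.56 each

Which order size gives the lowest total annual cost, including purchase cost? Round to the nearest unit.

Q* ≈ 5,000 bolts

Holding cost per unit per year at price C is H = 0.27·C.
Candidates are each tier's EOQ (if it falls in that tier) and each price-break quantity.
EOQ at $16.10 = 2925.8 (feasible in tier 1): TC = 60,410×$16.10 + (60,410/2925.8)×308 + (2925.8/2)×0.27×$16.10 = $985,319.61.
EOQ at $14.80 = 3051.6 < 3300, so use break Q=3300: TC = 60,410×$14.80 + (60,410/3300.0)×308 + (3300.0/2)×0.27×$14.80 = $906,299.67.
EOQ at $13.56 = 3188.1 < 5000, so use break Q=5000: TC = 60,410×$13.56 + (60,410/5000.0)×308 + (5000.0/2)×0.27×$13.56 = $832,033.86.
Lowest total cost is $832,033.86 at Q = 5000.0.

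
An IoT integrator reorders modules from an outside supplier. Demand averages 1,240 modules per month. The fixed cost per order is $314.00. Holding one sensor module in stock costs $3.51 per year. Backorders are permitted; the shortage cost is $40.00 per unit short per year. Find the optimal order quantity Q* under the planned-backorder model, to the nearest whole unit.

Q* ≈ 1,702 modules

Annual demand D = 1,240 × 12 = 14,880.
With planned backorders, Q* = √(2DS/H) · √((H+B)/B).
√(2DS/H) = √(2 × 14,880 × 314 / 3.51) = 1631.653.
√((H+B)/B) = √((3.51+40)/40) = 1.0430.
Q* ≈ 1701.736.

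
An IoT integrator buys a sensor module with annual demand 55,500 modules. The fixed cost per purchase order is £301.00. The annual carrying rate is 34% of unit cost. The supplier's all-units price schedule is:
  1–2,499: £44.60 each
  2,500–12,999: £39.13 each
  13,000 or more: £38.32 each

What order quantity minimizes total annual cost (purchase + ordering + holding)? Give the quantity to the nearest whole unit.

Q* ≈ 2,500 modules

Holding cost per unit per year at price C is H = 0.34·C.
Candidates are each tier's EOQ (if it falls in that tier) and each price-break quantity.
EOQ at £44.60 = 1484.4 (feasible in tier 1): TC = 55,500×£44.60 + (55,500/1484.4)×301 + (1484.4/2)×0.34×£44.60 = £2,497,808.76.
EOQ at £39.13 = 1584.7 < 2500, so use break Q=2500: TC = 55,500×£39.13 + (55,500/2500.0)×301 + (2500.0/2)×0.34×£39.13 = £2,195,027.45.
EOQ at £38.32 = 1601.4 < 13000, so use break Q=13000: TC = 55,500×£38.32 + (55,500/13000.0)×301 + (13000.0/2)×0.34×£38.32 = £2,212,732.24.
Lowest total cost is £2,195,027.45 at Q = 2500.0.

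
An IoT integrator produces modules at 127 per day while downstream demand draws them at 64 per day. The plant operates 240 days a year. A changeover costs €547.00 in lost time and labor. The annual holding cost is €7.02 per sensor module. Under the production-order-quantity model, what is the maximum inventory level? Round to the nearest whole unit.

Annual demand D = 64 × 240 = 15,360.
Production build-up factor (1 − d/p) = 1 − 64/127 = 0.4961.
Q* = √(2DS / (H(1 − d/p))) = √(2 × 15,360 × 547 / (7.02 × 0.4961)).
= √(16,803,840 / 3.4824) ≈ 2196.683.
Maximum inventory = Q*(1 − d/p) = 2196.683 × 0.4961 ≈ 1089.693.

I_max ≈ 1,090 modules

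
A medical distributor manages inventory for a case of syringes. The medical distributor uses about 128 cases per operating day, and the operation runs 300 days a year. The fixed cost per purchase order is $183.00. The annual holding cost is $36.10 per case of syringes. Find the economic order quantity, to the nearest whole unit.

Q* ≈ 624 cases

Annual demand D = 128 × 300 = 38,400.
EOQ = √(2DS / H) = √(2 × 38,400 × 183 / 36.1).
= √(14,054,400 / 36.1) = √389,318.5596 ≈ 623.954.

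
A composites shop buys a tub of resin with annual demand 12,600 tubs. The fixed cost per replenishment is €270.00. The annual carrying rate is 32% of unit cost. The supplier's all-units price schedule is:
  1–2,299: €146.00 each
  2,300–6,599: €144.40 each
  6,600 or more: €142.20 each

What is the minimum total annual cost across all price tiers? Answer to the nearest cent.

TC* ≈ €1,857,429.27

Holding cost per unit per year at price C is H = 0.32·C.
Candidates are each tier's EOQ (if it falls in that tier) and each price-break quantity.
EOQ at €146.00 = 381.6 (feasible in tier 1): TC = 12,600×€146.00 + (12,600/381.6)×270 + (381.6/2)×0.32×€146.00 = €1,857,429.27.
EOQ at €144.40 = 383.7 < 2300, so use break Q=2300: TC = 12,600×€144.40 + (12,600/2300.0)×270 + (2300.0/2)×0.32×€144.40 = €1,874,058.33.
EOQ at €142.20 = 386.7 < 6600, so use break Q=6600: TC = 12,600×€142.20 + (12,600/6600.0)×270 + (6600.0/2)×0.32×€142.20 = €1,942,398.65.
Lowest total cost among the candidates is at Q = 381.6.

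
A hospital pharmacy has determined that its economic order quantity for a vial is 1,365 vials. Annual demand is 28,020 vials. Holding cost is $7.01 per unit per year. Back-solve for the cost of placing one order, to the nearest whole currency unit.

S ≈ $233

The basic EOQ model gives Q* = √(2DS/H); rearrange for the unknown.
From Q* = √(2DS/H): S = Q*²H / (2D) = 1,365² × 7.01 / (2 × 28,020) = 233.0694.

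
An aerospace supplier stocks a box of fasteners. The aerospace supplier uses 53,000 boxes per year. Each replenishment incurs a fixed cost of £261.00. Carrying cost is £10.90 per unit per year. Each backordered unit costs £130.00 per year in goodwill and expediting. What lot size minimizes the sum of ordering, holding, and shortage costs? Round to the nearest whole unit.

With planned backorders, Q* = √(2DS/H) · √((H+B)/B).
√(2DS/H) = √(2 × 53,000 × 261 / 10.9) = 1593.162.
√((H+B)/B) = √((10.9+130)/130) = 1.0411.
Q* ≈ 1658.608.

Q* ≈ 1,659 boxes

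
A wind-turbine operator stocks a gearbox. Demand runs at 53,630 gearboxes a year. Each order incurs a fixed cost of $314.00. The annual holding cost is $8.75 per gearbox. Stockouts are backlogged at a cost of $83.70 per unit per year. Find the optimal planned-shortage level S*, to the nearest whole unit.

With planned backorders, Q* = √(2DS/H) · √((H+B)/B).
√(2DS/H) = √(2 × 53,630 × 314 / 8.75) = 1961.913.
√((H+B)/B) = √((8.75+83.7)/83.7) = 1.0510.
Q* ≈ 2061.913.
S* = Q* · H/(H+B) = 2061.913 × 8.75/92.45 ≈ 195.151.

S* ≈ 195 gearboxes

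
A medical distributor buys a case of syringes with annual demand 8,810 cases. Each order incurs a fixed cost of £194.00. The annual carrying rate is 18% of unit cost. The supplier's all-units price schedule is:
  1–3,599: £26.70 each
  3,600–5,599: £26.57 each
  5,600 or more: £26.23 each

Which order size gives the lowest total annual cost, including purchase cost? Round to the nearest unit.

Q* ≈ 843 cases

Holding cost per unit per year at price C is H = 0.18·C.
Evaluate total cost at each tier's feasible EOQ or, if the EOQ is below the tier, at the tier's minimum quantity.
EOQ at £26.70 = 843.4 (feasible in tier 1): TC = 8,810×£26.70 + (8,810/843.4)×194 + (843.4/2)×0.18×£26.70 = £239,280.18.
EOQ at £26.57 = 845.4 < 3600, so use break Q=3600: TC = 8,810×£26.57 + (8,810/3600.0)×194 + (3600.0/2)×0.18×£26.57 = £243,165.14.
EOQ at £26.23 = 850.9 < 5600, so use break Q=5600: TC = 8,810×£26.23 + (8,810/5600.0)×194 + (5600.0/2)×0.18×£26.23 = £244,611.42.
Lowest total cost is £239,280.18 at Q = 843.4.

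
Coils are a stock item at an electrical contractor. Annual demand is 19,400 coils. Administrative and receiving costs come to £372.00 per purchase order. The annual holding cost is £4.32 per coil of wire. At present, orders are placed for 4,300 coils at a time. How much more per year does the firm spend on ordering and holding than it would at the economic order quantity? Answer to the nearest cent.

Extra cost ≈ £3,069.92 per year

EOQ = √(2DS/H) = √(2 × 19,400 × 372 / 4.32) ≈ 1827.87.
Cost at Q* = (D/Q*)S + (Q*/2)H = √(2DSH) ≈ £7,896.40.
Cost at Q = 4,300: (19,400/4,300)×372 + (4,300/2)×4.32 = £1,678.33 + £9,288.00 = £10,966.33.
Excess = £10,966.33 − £7,896.40 = £3,069.92.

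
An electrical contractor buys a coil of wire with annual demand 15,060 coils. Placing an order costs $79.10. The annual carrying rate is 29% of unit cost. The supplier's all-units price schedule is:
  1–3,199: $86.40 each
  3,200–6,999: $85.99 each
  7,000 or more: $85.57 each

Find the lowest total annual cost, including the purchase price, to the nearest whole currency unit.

Holding cost per unit per year at price C is H = 0.29·C.
For each price level, check whether its EOQ is feasible; otherwise the best quantity at that price is the breakpoint.
EOQ at $86.40 = 308.4 (feasible in tier 1): TC = 15,060×$86.40 + (15,060/308.4)×79.1 + (308.4/2)×0.29×$86.40 = $1,308,910.30.
EOQ at $85.99 = 309.1 < 3200, so use break Q=3200: TC = 15,060×$85.99 + (15,060/3200.0)×79.1 + (3200.0/2)×0.29×$85.99 = $1,335,281.02.
EOQ at $85.57 = 309.9 < 7000, so use break Q=7000: TC = 15,060×$85.57 + (15,060/7000.0)×79.1 + (7000.0/2)×0.29×$85.57 = $1,375,707.93.
Lowest total cost among the candidates is at Q = 308.4.

TC* ≈ $1,308,910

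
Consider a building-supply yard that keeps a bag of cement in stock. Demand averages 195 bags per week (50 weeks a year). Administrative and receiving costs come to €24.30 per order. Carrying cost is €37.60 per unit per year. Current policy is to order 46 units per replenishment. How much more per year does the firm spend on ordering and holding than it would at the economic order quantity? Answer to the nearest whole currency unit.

Extra cost ≈ €1,794 per year

Annual demand D = 195 × 50 = 9,750.
EOQ = √(2DS/H) = √(2 × 9,750 × 24.3 / 37.6) ≈ 112.26.
Cost at Q* = (D/Q*)S + (Q*/2)H = √(2DSH) ≈ €4,220.99.
Cost at Q = 46: (9,750/46)×24.3 + (46/2)×37.6 = €5,150.54 + €864.80 = €6,015.34.
Excess = €6,015.34 − €4,220.99 = €1,794.35.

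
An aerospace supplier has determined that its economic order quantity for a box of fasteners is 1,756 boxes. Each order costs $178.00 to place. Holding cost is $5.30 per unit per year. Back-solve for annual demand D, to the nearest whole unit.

Squaring Q* = √(2DS/H) gives Q*² = 2DS/H.
From Q* = √(2DS/H): D = Q*²H / (2S) = 1,756² × 5.3 / (2 × 178) = 45906.575.

D ≈ 45,907 boxes per year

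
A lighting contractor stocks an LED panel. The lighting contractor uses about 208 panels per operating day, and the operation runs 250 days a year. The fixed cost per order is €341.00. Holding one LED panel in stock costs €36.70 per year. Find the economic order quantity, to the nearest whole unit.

Annual demand D = 208 × 250 = 52,000.
EOQ = √(2DS / H) = √(2 × 52,000 × 341 / 36.7).
= √(35,464,000 / 36.7) = √966,321.5259 ≈ 983.017.

Q* ≈ 983 panels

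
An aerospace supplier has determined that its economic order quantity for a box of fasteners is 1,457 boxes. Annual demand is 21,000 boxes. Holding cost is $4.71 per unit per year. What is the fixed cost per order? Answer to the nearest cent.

S ≈ $238.06

The basic EOQ model gives Q* = √(2DS/H); rearrange for the unknown.
From Q* = √(2DS/H): S = Q*²H / (2D) = 1,457² × 4.71 / (2 × 21,000) = 238.0624.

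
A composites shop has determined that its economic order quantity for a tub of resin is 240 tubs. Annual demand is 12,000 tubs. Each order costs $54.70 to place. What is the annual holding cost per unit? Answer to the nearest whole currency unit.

The basic EOQ model gives Q* = √(2DS/H); rearrange for the unknown.
From Q* = √(2DS/H): H = 2DS / Q*² = 2 × 12,000 × 54.7 / 240² = 22.7917.

H ≈ $23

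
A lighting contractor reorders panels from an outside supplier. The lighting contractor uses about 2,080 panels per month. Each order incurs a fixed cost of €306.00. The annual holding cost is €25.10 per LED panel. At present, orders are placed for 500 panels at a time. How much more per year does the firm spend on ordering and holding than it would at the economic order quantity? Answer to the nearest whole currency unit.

Extra cost ≈ €1,970 per year

Annual demand D = 2,080 × 12 = 24,960.
EOQ = √(2DS/H) = √(2 × 24,960 × 306 / 25.1) ≈ 780.12.
Cost at Q* = (D/Q*)S + (Q*/2)H = √(2DSH) ≈ €19,581.00.
Cost at Q = 500: (24,960/500)×306 + (500/2)×25.1 = €15,275.52 + €6,275.00 = €21,550.52.
Excess = €21,550.52 − €19,581.00 = €1,969.52.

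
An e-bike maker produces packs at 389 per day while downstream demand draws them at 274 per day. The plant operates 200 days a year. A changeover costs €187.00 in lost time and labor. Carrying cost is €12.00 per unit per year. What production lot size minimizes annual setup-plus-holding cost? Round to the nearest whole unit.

Q* ≈ 2,404 packs

Annual demand D = 274 × 200 = 54,800.
Production build-up factor (1 − d/p) = 1 − 274/389 = 0.2956.
Q* = √(2DS / (H(1 − d/p))) = √(2 × 54,800 × 187 / (12 × 0.2956)).
= √(20,495,200 / 3.5476) ≈ 2403.595.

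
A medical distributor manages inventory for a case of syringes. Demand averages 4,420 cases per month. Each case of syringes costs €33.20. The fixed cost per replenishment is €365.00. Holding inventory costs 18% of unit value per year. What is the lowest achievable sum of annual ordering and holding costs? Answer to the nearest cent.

TC* ≈ €15,211.38

Annual demand D = 4,420 × 12 = 53,040.
Holding cost H = 0.18 × €33.20 = €5.9760 per unit per year.
EOQ = √(2DS/H) = √(2 × 53,040 × 365 / 5.976) ≈ 2545.41.
At Q*, ordering cost (D/Q*)S equals holding cost (Q*/2)H, each = √(DSH/2).
Minimum total = √(2DSH) = √(2 × 53,040 × 365 × 5.976) ≈ 15211.375.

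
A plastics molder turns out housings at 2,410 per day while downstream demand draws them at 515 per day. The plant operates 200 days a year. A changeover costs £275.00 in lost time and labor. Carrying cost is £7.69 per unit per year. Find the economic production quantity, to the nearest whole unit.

Annual demand D = 515 × 200 = 103,000.
Production build-up factor (1 − d/p) = 1 − 515/2,410 = 0.7863.
Q* = √(2DS / (H(1 − d/p))) = √(2 × 103,000 × 275 / (7.69 × 0.7863)).
= √(56,650,000 / 6.0467) ≈ 3060.841.

Q* ≈ 3,061 housings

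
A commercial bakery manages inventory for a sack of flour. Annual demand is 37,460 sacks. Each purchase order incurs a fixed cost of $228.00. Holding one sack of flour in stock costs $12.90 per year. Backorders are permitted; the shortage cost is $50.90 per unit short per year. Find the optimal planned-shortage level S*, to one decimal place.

S* ≈ 260.5 sacks

With planned backorders, Q* = √(2DS/H) · √((H+B)/B).
√(2DS/H) = √(2 × 37,460 × 228 / 12.9) = 1150.725.
√((H+B)/B) = √((12.9+50.9)/50.9) = 1.1196.
Q* ≈ 1288.317.
S* = Q* · H/(H+B) = 1288.317 × 12.9/63.8 ≈ 260.491.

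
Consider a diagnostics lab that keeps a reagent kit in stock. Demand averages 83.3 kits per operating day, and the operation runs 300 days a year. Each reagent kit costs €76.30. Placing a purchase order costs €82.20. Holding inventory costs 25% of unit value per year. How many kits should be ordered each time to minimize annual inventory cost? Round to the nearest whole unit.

Annual demand D = 83.3 × 300 = 24,990.
Holding cost H = 0.25 × €76.30 = €19.0750 per unit per year.
EOQ = √(2DS / H) = √(2 × 24,990 × 82.2 / 19.075).
= √(4,108,356 / 19.075) = √215,379.0826 ≈ 464.090.

Q* ≈ 464 kits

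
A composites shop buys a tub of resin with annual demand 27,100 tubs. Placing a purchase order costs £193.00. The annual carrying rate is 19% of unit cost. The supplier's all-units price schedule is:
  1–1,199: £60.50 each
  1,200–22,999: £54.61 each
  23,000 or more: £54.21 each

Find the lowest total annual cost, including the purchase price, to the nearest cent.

Holding cost per unit per year at price C is H = 0.19·C.
Evaluate total cost at each tier's feasible EOQ or, if the EOQ is below the tier, at the tier's minimum quantity.
EOQ at £60.50 = 953.9 (feasible in tier 1): TC = 27,100×£60.50 + (27,100/953.9)×193 + (953.9/2)×0.19×£60.50 = £1,650,515.61.
EOQ at £54.61 = 1004.1 < 1200, so use break Q=1200: TC = 27,100×£54.61 + (27,100/1200.0)×193 + (1200.0/2)×0.19×£54.61 = £1,490,515.12.
EOQ at £54.21 = 1007.8 < 23000, so use break Q=23000: TC = 27,100×£54.21 + (27,100/23000.0)×193 + (23000.0/2)×0.19×£54.21 = £1,587,767.25.
Lowest total cost among the candidates is at Q = 1200.0.

TC* ≈ £1,490,515.12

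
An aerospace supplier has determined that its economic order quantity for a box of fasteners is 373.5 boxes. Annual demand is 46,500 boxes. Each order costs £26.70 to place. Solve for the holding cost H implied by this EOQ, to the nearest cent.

H ≈ £17.80

The basic EOQ model gives Q* = √(2DS/H); rearrange for the unknown.
From Q* = √(2DS/H): H = 2DS / Q*² = 2 × 46,500 × 26.7 / 373.5² = 17.7997.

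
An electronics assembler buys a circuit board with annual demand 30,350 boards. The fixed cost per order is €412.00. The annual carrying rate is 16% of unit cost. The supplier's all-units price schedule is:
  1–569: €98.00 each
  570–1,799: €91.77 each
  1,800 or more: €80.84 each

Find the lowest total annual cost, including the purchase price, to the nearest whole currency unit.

TC* ≈ €2,472,082

Holding cost per unit per year at price C is H = 0.16·C.
Evaluate total cost at each tier's feasible EOQ or, if the EOQ is below the tier, at the tier's minimum quantity.
Tier 1 (€98.00): EOQ = 1262.9 exceeds tier's upper bound 569, so this tier is dominated.
EOQ at €91.77 = 1305.1 (feasible in tier 2): TC = 30,350×€91.77 + (30,350/1305.1)×412 + (1305.1/2)×0.16×€91.77 = €2,804,382.05.
EOQ at €80.84 = 1390.5 < 1800, so use break Q=1800: TC = 30,350×€80.84 + (30,350/1800.0)×412 + (1800.0/2)×0.16×€80.84 = €2,472,081.74.
Lowest total cost among the candidates is at Q = 1800.0.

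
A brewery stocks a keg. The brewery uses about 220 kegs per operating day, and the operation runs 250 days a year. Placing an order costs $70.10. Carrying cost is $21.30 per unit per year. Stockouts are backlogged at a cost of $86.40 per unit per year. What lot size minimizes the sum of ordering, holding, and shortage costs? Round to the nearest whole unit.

Q* ≈ 672 kegs

Annual demand D = 220 × 250 = 55,000.
With planned backorders, Q* = √(2DS/H) · √((H+B)/B).
√(2DS/H) = √(2 × 55,000 × 70.1 / 21.3) = 601.680.
√((H+B)/B) = √((21.3+86.4)/86.4) = 1.1165.
Q* ≈ 671.764.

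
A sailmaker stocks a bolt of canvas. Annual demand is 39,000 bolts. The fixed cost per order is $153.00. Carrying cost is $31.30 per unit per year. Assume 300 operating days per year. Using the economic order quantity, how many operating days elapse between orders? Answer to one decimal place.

EOQ = √(2DS/H) = √(2 × 39,000 × 153 / 31.3) ≈ 617.48.
Cycle time = Q*/D × 300 = 617.48 / 39,000 × 300 ≈ 4.750 days.

T ≈ 4.7 days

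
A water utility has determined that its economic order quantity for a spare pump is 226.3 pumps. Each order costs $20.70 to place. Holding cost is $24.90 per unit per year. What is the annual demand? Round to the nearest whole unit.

D ≈ 30,801 pumps per year

The basic EOQ model gives Q* = √(2DS/H); rearrange for the unknown.
From Q* = √(2DS/H): D = Q*²H / (2S) = 226.3² × 24.9 / (2 × 20.7) = 30801.234.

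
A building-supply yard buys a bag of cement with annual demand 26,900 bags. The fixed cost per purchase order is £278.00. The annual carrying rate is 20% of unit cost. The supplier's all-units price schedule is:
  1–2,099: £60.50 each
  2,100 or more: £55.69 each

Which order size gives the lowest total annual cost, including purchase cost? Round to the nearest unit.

Q* ≈ 2,100 bags

Holding cost per unit per year at price C is H = 0.20·C.
Evaluate total cost at each tier's feasible EOQ or, if the EOQ is below the tier, at the tier's minimum quantity.
EOQ at £60.50 = 1111.8 (feasible in tier 1): TC = 26,900×£60.50 + (26,900/1111.8)×278 + (1111.8/2)×0.20×£60.50 = £1,640,902.60.
EOQ at £55.69 = 1158.8 < 2100, so use break Q=2100: TC = 26,900×£55.69 + (26,900/2100.0)×278 + (2100.0/2)×0.20×£55.69 = £1,513,316.95.
Lowest total cost is £1,513,316.95 at Q = 2100.0.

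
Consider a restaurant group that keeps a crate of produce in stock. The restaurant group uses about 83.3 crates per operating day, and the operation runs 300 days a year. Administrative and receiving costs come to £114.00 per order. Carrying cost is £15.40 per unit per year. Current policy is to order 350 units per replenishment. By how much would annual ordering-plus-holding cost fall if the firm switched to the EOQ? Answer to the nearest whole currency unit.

Annual demand D = 83.3 × 300 = 24,990.
EOQ = √(2DS/H) = √(2 × 24,990 × 114 / 15.4) ≈ 608.26.
Cost at Q* = (D/Q*)S + (Q*/2)H = √(2DSH) ≈ £9,367.22.
Cost at Q = 350: (24,990/350)×114 + (350/2)×15.4 = £8,139.60 + £2,695.00 = £10,834.60.
Excess = £10,834.60 − £9,367.22 = £1,467.38.

Extra cost ≈ £1,467 per year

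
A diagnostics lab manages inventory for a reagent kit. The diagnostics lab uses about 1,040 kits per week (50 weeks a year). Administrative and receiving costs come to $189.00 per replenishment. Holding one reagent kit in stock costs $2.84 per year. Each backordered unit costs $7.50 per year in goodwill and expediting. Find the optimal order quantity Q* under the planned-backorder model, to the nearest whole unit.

Q* ≈ 3,089 kits

Annual demand D = 1,040 × 50 = 52,000.
With planned backorders, Q* = √(2DS/H) · √((H+B)/B).
√(2DS/H) = √(2 × 52,000 × 189 / 2.84) = 2630.803.
√((H+B)/B) = √((2.84+7.5)/7.5) = 1.1742.
Q* ≈ 3089.001.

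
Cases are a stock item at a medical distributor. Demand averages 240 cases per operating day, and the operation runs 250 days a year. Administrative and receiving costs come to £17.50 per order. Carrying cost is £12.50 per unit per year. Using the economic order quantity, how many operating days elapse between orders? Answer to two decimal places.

T ≈ 1.71 days

Annual demand D = 240 × 250 = 60,000.
The optimal lot size = √(2DS/H) = √(2 × 60,000 × 17.5 / 12.5) ≈ 409.88.
Cycle time = Q*/D × 250 = 409.88 / 60,000 × 250 ≈ 1.708 days.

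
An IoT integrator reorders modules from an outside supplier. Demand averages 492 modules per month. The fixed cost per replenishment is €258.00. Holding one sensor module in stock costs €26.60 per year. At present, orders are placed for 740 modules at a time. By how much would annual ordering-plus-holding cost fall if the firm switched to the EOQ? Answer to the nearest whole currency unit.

Annual demand D = 492 × 12 = 5,904.
EOQ = √(2DS/H) = √(2 × 5,904 × 258 / 26.6) ≈ 338.42.
Cost at Q* = (D/Q*)S + (Q*/2)H = √(2DSH) ≈ €9,002.00.
Cost at Q = 740: (5,904/740)×258 + (740/2)×26.6 = €2,058.42 + €9,842.00 = €11,900.42.
Excess = €11,900.42 − €9,002.00 = €2,898.43.

Extra cost ≈ €2,898 per year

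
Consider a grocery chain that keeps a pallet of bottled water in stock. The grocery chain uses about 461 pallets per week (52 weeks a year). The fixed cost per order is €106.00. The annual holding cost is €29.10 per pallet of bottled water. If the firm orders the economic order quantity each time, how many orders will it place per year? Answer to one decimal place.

N ≈ 57.4 orders per year

Annual demand D = 461 × 52 = 23,972.
EOQ = √(2DS/H) = √(2 × 23,972 × 106 / 29.1) ≈ 417.90.
Orders per year = D / Q* = 23,972 / 417.90 ≈ 57.363.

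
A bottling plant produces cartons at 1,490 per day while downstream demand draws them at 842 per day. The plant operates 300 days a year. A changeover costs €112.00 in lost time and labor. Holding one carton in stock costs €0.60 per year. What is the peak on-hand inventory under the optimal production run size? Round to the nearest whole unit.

I_max ≈ 6,404 cartons

Annual demand D = 842 × 300 = 252,600.
Production build-up factor (1 − d/p) = 1 − 842/1,490 = 0.4349.
Q* = √(2DS / (H(1 − d/p))) = √(2 × 252,600 × 112 / (0.6 × 0.4349)).
= √(56,582,400 / 0.2609) ≈ 14725.522.
Maximum inventory = Q*(1 − d/p) = 14725.522 × 0.4349 ≈ 6404.119.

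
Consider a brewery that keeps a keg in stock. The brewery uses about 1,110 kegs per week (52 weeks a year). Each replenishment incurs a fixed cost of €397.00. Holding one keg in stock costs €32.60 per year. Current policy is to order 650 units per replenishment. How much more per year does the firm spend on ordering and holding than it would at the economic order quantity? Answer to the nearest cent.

Annual demand D = 1,110 × 52 = 57,720.
EOQ = √(2DS/H) = √(2 × 57,720 × 397 / 32.6) ≈ 1185.67.
Cost at Q* = (D/Q*)S + (Q*/2)H = √(2DSH) ≈ €38,652.91.
Cost at Q = 650: (57,720/650)×397 + (650/2)×32.6 = €35,253.60 + €10,595.00 = €45,848.60.
Excess = €45,848.60 − €38,652.91 = €7,195.69.

Extra cost ≈ €7,195.69 per year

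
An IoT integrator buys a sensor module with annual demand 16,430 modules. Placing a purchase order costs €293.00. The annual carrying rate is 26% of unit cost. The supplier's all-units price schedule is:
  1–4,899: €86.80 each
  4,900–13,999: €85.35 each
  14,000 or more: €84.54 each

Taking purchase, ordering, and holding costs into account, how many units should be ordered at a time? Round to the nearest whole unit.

Q* ≈ 653 modules

Holding cost per unit per year at price C is H = 0.26·C.
For each price level, check whether its EOQ is feasible; otherwise the best quantity at that price is the breakpoint.
EOQ at €86.80 = 653.2 (feasible in tier 1): TC = 16,430×€86.80 + (16,430/653.2)×293 + (653.2/2)×0.26×€86.80 = €1,440,864.56.
EOQ at €85.35 = 658.7 < 4900, so use break Q=4900: TC = 16,430×€85.35 + (16,430/4900.0)×293 + (4900.0/2)×0.26×€85.35 = €1,457,650.90.
EOQ at €84.54 = 661.8 < 14000, so use break Q=14000: TC = 16,430×€84.54 + (16,430/14000.0)×293 + (14000.0/2)×0.26×€84.54 = €1,543,198.86.
Lowest total cost is €1,440,864.56 at Q = 653.2.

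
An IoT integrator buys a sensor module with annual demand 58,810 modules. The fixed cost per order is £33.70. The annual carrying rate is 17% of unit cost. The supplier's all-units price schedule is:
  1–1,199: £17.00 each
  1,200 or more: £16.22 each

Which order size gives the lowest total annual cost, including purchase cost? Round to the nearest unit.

Q* ≈ 1,200 modules

Holding cost per unit per year at price C is H = 0.17·C.
Evaluate total cost at each tier's feasible EOQ or, if the EOQ is below the tier, at the tier's minimum quantity.
EOQ at £17.00 = 1171.1 (feasible in tier 1): TC = 58,810×£17.00 + (58,810/1171.1)×33.7 + (1171.1/2)×0.17×£17.00 = £1,003,154.58.
EOQ at £16.22 = 1199.0 < 1200, so use break Q=1200: TC = 58,810×£16.22 + (58,810/1200.0)×33.7 + (1200.0/2)×0.17×£16.22 = £957,204.22.
Lowest total cost is £957,204.22 at Q = 1200.0.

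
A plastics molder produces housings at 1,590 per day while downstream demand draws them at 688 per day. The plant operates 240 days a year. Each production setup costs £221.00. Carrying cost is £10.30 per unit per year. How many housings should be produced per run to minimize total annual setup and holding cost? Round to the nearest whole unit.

Annual demand D = 688 × 240 = 165,120.
Production build-up factor (1 − d/p) = 1 − 688/1,590 = 0.5673.
Q* = √(2DS / (H(1 − d/p))) = √(2 × 165,120 × 221 / (10.3 × 0.5673)).
= √(72,983,040 / 5.8431) ≈ 3534.172.

Q* ≈ 3,534 housings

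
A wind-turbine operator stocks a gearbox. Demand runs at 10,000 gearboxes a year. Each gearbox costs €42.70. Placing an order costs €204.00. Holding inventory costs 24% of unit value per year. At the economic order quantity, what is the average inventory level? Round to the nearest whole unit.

Holding cost H = 0.24 × €42.70 = €10.2480 per unit per year.
EOQ = √(2DS/H) = √(2 × 10,000 × 204 / 10.248) ≈ 630.97.
Average inventory = Q*/2 ≈ 630.97 / 2 = 315.486.

Average inventory ≈ 315 gearboxes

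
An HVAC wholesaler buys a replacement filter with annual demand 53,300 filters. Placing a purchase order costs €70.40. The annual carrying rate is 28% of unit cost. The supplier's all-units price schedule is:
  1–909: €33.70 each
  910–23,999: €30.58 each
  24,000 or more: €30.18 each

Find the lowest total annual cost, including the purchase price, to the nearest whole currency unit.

TC* ≈ €1,637,930

Holding cost per unit per year at price C is H = 0.28·C.
Candidates are each tier's EOQ (if it falls in that tier) and each price-break quantity.
EOQ at €33.70 = 891.8 (feasible in tier 1): TC = 53,300×€33.70 + (53,300/891.8)×70.4 + (891.8/2)×0.28×€33.70 = €1,804,625.09.
EOQ at €30.58 = 936.2 (feasible in tier 2): TC = 53,300×€30.58 + (53,300/936.2)×70.4 + (936.2/2)×0.28×€30.58 = €1,637,930.09.
EOQ at €30.18 = 942.4 < 24000, so use break Q=24000: TC = 53,300×€30.18 + (53,300/24000.0)×70.4 + (24000.0/2)×0.28×€30.18 = €1,710,155.15.
Lowest total cost among the candidates is at Q = 936.2.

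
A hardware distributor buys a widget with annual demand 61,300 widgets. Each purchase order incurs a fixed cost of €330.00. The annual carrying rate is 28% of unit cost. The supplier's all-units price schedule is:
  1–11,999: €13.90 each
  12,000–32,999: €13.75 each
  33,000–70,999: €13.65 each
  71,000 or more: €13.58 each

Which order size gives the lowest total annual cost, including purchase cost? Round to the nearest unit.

Holding cost per unit per year at price C is H = 0.28·C.
Candidates are each tier's EOQ (if it falls in that tier) and each price-break quantity.
EOQ at €13.90 = 3224.2 (feasible in tier 1): TC = 61,300×€13.90 + (61,300/3224.2)×330 + (3224.2/2)×0.28×€13.90 = €864,618.41.
EOQ at €13.75 = 3241.7 < 12000, so use break Q=12000: TC = 61,300×€13.75 + (61,300/12000.0)×330 + (12000.0/2)×0.28×€13.75 = €867,660.75.
EOQ at €13.65 = 3253.5 < 33000, so use break Q=33000: TC = 61,300×€13.65 + (61,300/33000.0)×330 + (33000.0/2)×0.28×€13.65 = €900,421.00.
EOQ at €13.58 = 3261.9 < 71000, so use break Q=71000: TC = 61,300×€13.58 + (61,300/71000.0)×330 + (71000.0/2)×0.28×€13.58 = €967,724.12.
Lowest total cost is €864,618.41 at Q = 3224.2.

Q* ≈ 3,224 widgets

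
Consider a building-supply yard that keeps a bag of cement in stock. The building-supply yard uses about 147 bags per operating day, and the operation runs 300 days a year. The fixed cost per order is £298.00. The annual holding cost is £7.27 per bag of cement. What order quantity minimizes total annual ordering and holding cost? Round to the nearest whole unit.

Annual demand D = 147 × 300 = 44,100.
EOQ = √(2DS / H) = √(2 × 44,100 × 298 / 7.27).
= √(26,283,600 / 7.27) = √3,615,350.7565 ≈ 1901.408.

Q* ≈ 1,901 bags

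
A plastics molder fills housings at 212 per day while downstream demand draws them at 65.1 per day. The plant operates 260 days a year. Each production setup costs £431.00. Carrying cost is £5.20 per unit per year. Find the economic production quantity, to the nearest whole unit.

Annual demand D = 65.1 × 260 = 16,926.
Production build-up factor (1 − d/p) = 1 − 65.1/212 = 0.6929.
Q* = √(2DS / (H(1 − d/p))) = √(2 × 16,926 × 431 / (5.2 × 0.6929)).
= √(14,590,212 / 3.6032) ≈ 2012.270.

Q* ≈ 2,012 housings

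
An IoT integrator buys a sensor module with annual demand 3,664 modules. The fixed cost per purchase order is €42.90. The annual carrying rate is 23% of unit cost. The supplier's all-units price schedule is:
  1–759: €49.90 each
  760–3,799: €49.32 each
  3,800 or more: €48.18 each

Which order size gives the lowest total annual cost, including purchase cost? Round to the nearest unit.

Holding cost per unit per year at price C is H = 0.23·C.
Candidates are each tier's EOQ (if it falls in that tier) and each price-break quantity.
EOQ at €49.90 = 165.5 (feasible in tier 1): TC = 3,664×€49.90 + (3,664/165.5)×42.9 + (165.5/2)×0.23×€49.90 = €184,733.08.
EOQ at €49.32 = 166.5 < 760, so use break Q=760: TC = 3,664×€49.32 + (3,664/760.0)×42.9 + (760.0/2)×0.23×€49.32 = €185,225.87.
EOQ at €48.18 = 168.4 < 3800, so use break Q=3800: TC = 3,664×€48.18 + (3,664/3800.0)×42.9 + (3800.0/2)×0.23×€48.18 = €197,627.54.
Lowest total cost is €184,733.08 at Q = 165.5.

Q* ≈ 166 modules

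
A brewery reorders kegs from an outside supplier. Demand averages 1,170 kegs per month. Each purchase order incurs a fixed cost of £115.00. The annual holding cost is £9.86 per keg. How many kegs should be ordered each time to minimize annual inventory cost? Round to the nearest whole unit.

Annual demand D = 1,170 × 12 = 14,040.
EOQ = √(2DS / H) = √(2 × 14,040 × 115 / 9.86).
= √(3,229,200 / 9.86) = √327,505.071 ≈ 572.281.

Q* ≈ 572 kegs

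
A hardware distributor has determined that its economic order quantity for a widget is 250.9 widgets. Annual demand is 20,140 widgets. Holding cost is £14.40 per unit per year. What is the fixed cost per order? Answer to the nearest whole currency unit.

The basic EOQ model gives Q* = √(2DS/H); rearrange for the unknown.
From Q* = √(2DS/H): S = Q*²H / (2D) = 250.9² × 14.4 / (2 × 20,140) = 22.5048.

S ≈ £23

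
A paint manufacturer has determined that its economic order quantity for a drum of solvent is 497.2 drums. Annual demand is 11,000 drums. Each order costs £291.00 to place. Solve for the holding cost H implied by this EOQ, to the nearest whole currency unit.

The basic EOQ model gives Q* = √(2DS/H); rearrange for the unknown.
From Q* = √(2DS/H): H = 2DS / Q*² = 2 × 11,000 × 291 / 497.2² = 25.8972.

H ≈ £26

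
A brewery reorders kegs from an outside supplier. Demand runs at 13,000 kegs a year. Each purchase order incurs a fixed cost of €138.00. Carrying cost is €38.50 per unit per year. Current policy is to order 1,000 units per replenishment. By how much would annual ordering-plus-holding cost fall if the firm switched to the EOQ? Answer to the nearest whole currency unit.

EOQ = √(2DS/H) = √(2 × 13,000 × 138 / 38.5) ≈ 305.28.
Cost at Q* = (D/Q*)S + (Q*/2)H = √(2DSH) ≈ €11,753.21.
Cost at Q = 1,000: (13,000/1,000)×138 + (1,000/2)×38.5 = €1,794.00 + €19,250.00 = €21,044.00.
Excess = €21,044.00 − €11,753.21 = €9,290.79.

Extra cost ≈ €9,291 per year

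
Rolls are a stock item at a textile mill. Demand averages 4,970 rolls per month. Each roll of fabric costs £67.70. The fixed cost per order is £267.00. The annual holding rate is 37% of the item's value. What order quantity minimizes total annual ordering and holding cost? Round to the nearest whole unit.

Annual demand D = 4,970 × 12 = 59,640.
Holding cost H = 0.37 × £67.70 = £25.0490 per unit per year.
EOQ = √(2DS / H) = √(2 × 59,640 × 267 / 25.049).
= √(31,847,760 / 25.049) = √1,271,418.4199 ≈ 1127.572.

Q* ≈ 1,128 rolls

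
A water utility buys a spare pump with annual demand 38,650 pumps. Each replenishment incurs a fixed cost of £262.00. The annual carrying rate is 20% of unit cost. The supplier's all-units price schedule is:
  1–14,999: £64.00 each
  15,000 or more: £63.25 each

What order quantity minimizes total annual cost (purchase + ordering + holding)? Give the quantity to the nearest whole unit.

Holding cost per unit per year at price C is H = 0.20·C.
Candidates are each tier's EOQ (if it falls in that tier) and each price-break quantity.
EOQ at £64.00 = 1257.9 (feasible in tier 1): TC = 38,650×£64.00 + (38,650/1257.9)×262 + (1257.9/2)×0.20×£64.00 = £2,489,700.72.
EOQ at £63.25 = 1265.3 < 15000, so use break Q=15000: TC = 38,650×£63.25 + (38,650/15000.0)×262 + (15000.0/2)×0.20×£63.25 = £2,540,162.59.
Lowest total cost is £2,489,700.72 at Q = 1257.9.

Q* ≈ 1,258 pumps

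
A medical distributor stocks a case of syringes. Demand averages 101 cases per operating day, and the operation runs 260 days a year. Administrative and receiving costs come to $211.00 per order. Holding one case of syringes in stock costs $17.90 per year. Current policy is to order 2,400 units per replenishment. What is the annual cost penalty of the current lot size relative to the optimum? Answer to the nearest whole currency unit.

Extra cost ≈ $9,705 per year

Annual demand D = 101 × 260 = 26,260.
EOQ = √(2DS/H) = √(2 × 26,260 × 211 / 17.9) ≈ 786.82.
Cost at Q* = (D/Q*)S + (Q*/2)H = √(2DSH) ≈ $14,084.13.
Cost at Q = 2,400: (26,260/2,400)×211 + (2,400/2)×17.9 = $2,308.69 + $21,480.00 = $23,788.69.
Excess = $23,788.69 − $14,084.13 = $9,704.56.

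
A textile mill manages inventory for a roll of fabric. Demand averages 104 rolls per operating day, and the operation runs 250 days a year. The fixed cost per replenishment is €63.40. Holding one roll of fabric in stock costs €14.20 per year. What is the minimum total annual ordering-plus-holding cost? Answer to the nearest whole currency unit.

Annual demand D = 104 × 250 = 26,000.
The optimal lot size = √(2DS/H) = √(2 × 26,000 × 63.4 / 14.2) ≈ 481.84.
At the optimum the two cost components are equal, so total cost = 2·(Q*/2)H = Q*·H.
Minimum total = √(2DSH) = √(2 × 26,000 × 63.4 × 14.2) ≈ 6842.117.

TC* ≈ €6,842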